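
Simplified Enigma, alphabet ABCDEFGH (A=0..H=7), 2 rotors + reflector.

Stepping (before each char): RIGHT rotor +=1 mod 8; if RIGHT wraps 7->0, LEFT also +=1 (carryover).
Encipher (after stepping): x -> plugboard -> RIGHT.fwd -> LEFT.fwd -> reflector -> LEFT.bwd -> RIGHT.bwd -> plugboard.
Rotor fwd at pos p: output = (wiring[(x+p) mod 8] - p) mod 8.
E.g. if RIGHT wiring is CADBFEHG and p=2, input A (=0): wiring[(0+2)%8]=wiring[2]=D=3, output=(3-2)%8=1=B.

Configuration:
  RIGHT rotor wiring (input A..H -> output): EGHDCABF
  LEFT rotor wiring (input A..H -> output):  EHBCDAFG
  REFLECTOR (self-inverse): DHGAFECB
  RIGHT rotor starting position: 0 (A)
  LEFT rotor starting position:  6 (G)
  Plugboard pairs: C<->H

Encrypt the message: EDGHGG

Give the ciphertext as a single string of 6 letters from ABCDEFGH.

Char 1 ('E'): step: R->1, L=6; E->plug->E->R->H->L->C->refl->G->L'->C->R'->C->plug->H
Char 2 ('D'): step: R->2, L=6; D->plug->D->R->G->L->F->refl->E->L'->F->R'->A->plug->A
Char 3 ('G'): step: R->3, L=6; G->plug->G->R->D->L->B->refl->H->L'->A->R'->A->plug->A
Char 4 ('H'): step: R->4, L=6; H->plug->C->R->F->L->E->refl->F->L'->G->R'->A->plug->A
Char 5 ('G'): step: R->5, L=6; G->plug->G->R->G->L->F->refl->E->L'->F->R'->H->plug->C
Char 6 ('G'): step: R->6, L=6; G->plug->G->R->E->L->D->refl->A->L'->B->R'->E->plug->E

Answer: HAAACE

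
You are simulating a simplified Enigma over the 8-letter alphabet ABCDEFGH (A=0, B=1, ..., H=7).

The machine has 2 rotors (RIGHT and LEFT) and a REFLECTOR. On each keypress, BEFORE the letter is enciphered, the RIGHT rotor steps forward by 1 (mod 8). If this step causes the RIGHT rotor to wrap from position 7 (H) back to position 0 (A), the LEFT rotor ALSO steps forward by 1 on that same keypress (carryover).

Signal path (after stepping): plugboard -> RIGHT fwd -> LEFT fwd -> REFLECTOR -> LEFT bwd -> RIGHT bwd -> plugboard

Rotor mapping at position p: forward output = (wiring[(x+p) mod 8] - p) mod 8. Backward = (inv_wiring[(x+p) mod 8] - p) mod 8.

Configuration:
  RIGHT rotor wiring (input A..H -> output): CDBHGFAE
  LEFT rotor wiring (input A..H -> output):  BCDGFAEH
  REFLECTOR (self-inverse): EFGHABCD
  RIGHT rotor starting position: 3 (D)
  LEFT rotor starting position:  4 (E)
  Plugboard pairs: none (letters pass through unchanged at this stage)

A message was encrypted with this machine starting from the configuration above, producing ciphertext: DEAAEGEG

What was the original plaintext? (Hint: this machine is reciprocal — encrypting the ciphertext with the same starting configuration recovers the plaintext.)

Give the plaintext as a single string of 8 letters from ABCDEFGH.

Answer: CBFFHFCE

Derivation:
Char 1 ('D'): step: R->4, L=4; D->plug->D->R->A->L->B->refl->F->L'->E->R'->C->plug->C
Char 2 ('E'): step: R->5, L=4; E->plug->E->R->G->L->H->refl->D->L'->D->R'->B->plug->B
Char 3 ('A'): step: R->6, L=4; A->plug->A->R->C->L->A->refl->E->L'->B->R'->F->plug->F
Char 4 ('A'): step: R->7, L=4; A->plug->A->R->F->L->G->refl->C->L'->H->R'->F->plug->F
Char 5 ('E'): step: R->0, L->5 (L advanced); E->plug->E->R->G->L->B->refl->F->L'->E->R'->H->plug->H
Char 6 ('G'): step: R->1, L=5; G->plug->G->R->D->L->E->refl->A->L'->H->R'->F->plug->F
Char 7 ('E'): step: R->2, L=5; E->plug->E->R->G->L->B->refl->F->L'->E->R'->C->plug->C
Char 8 ('G'): step: R->3, L=5; G->plug->G->R->A->L->D->refl->H->L'->B->R'->E->plug->E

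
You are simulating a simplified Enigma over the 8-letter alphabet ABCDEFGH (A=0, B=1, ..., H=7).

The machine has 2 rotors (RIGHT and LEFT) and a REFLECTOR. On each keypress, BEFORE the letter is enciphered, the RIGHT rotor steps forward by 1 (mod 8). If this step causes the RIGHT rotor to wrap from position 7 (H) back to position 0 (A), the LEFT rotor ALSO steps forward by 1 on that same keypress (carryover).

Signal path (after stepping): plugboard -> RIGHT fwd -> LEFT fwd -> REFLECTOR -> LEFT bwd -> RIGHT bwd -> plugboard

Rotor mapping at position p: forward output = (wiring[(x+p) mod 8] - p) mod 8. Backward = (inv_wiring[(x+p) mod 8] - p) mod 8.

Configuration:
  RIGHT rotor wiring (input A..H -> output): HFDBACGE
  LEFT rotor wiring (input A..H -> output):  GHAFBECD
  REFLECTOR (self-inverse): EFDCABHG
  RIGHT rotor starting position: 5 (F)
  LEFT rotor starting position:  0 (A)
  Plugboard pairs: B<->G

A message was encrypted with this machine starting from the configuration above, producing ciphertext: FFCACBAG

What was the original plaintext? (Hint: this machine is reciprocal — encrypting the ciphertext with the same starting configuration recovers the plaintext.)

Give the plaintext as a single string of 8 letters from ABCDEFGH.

Answer: HGFHEDGE

Derivation:
Char 1 ('F'): step: R->6, L=0; F->plug->F->R->D->L->F->refl->B->L'->E->R'->H->plug->H
Char 2 ('F'): step: R->7, L=0; F->plug->F->R->B->L->H->refl->G->L'->A->R'->B->plug->G
Char 3 ('C'): step: R->0, L->1 (L advanced); C->plug->C->R->D->L->A->refl->E->L'->C->R'->F->plug->F
Char 4 ('A'): step: R->1, L=1; A->plug->A->R->E->L->D->refl->C->L'->G->R'->H->plug->H
Char 5 ('C'): step: R->2, L=1; C->plug->C->R->G->L->C->refl->D->L'->E->R'->E->plug->E
Char 6 ('B'): step: R->3, L=1; B->plug->G->R->C->L->E->refl->A->L'->D->R'->D->plug->D
Char 7 ('A'): step: R->4, L=1; A->plug->A->R->E->L->D->refl->C->L'->G->R'->B->plug->G
Char 8 ('G'): step: R->5, L=1; G->plug->B->R->B->L->H->refl->G->L'->A->R'->E->plug->E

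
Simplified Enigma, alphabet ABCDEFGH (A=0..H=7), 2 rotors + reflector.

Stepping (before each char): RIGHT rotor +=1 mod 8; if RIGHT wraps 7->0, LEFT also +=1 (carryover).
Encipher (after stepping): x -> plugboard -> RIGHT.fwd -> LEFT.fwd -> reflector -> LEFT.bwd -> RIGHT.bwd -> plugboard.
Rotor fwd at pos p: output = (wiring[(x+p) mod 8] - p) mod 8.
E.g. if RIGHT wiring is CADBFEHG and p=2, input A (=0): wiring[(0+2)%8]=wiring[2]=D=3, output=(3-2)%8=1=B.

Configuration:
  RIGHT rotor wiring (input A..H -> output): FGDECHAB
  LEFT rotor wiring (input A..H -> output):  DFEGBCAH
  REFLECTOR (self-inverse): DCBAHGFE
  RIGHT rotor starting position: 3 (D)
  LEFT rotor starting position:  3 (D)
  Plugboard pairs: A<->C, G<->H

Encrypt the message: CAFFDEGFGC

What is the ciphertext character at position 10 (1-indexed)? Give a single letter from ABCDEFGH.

Char 1 ('C'): step: R->4, L=3; C->plug->A->R->G->L->C->refl->B->L'->H->R'->G->plug->H
Char 2 ('A'): step: R->5, L=3; A->plug->C->R->E->L->E->refl->H->L'->C->R'->A->plug->C
Char 3 ('F'): step: R->6, L=3; F->plug->F->R->G->L->C->refl->B->L'->H->R'->C->plug->A
Char 4 ('F'): step: R->7, L=3; F->plug->F->R->D->L->F->refl->G->L'->B->R'->H->plug->G
Char 5 ('D'): step: R->0, L->4 (L advanced); D->plug->D->R->E->L->H->refl->E->L'->C->R'->E->plug->E
Char 6 ('E'): step: R->1, L=4; E->plug->E->R->G->L->A->refl->D->L'->D->R'->C->plug->A
Char 7 ('G'): step: R->2, L=4; G->plug->H->R->E->L->H->refl->E->L'->C->R'->B->plug->B
Char 8 ('F'): step: R->3, L=4; F->plug->F->R->C->L->E->refl->H->L'->E->R'->C->plug->A
Char 9 ('G'): step: R->4, L=4; G->plug->H->R->A->L->F->refl->G->L'->B->R'->E->plug->E
Char 10 ('C'): step: R->5, L=4; C->plug->A->R->C->L->E->refl->H->L'->E->R'->C->plug->A

A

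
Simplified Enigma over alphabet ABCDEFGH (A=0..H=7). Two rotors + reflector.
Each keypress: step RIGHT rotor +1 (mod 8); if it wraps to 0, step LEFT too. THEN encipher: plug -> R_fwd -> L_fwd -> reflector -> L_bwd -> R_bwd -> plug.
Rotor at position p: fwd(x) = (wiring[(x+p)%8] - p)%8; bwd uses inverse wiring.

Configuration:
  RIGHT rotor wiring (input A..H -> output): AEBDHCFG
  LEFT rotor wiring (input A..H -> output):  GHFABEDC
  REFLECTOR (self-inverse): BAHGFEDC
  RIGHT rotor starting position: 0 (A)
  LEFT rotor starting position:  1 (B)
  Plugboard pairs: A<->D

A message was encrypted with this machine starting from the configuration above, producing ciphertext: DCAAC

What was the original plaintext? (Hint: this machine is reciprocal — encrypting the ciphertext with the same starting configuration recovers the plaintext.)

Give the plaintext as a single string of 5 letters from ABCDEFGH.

Answer: AHFGE

Derivation:
Char 1 ('D'): step: R->1, L=1; D->plug->A->R->D->L->A->refl->B->L'->G->R'->D->plug->A
Char 2 ('C'): step: R->2, L=1; C->plug->C->R->F->L->C->refl->H->L'->C->R'->H->plug->H
Char 3 ('A'): step: R->3, L=1; A->plug->D->R->C->L->H->refl->C->L'->F->R'->F->plug->F
Char 4 ('A'): step: R->4, L=1; A->plug->D->R->C->L->H->refl->C->L'->F->R'->G->plug->G
Char 5 ('C'): step: R->5, L=1; C->plug->C->R->B->L->E->refl->F->L'->H->R'->E->plug->E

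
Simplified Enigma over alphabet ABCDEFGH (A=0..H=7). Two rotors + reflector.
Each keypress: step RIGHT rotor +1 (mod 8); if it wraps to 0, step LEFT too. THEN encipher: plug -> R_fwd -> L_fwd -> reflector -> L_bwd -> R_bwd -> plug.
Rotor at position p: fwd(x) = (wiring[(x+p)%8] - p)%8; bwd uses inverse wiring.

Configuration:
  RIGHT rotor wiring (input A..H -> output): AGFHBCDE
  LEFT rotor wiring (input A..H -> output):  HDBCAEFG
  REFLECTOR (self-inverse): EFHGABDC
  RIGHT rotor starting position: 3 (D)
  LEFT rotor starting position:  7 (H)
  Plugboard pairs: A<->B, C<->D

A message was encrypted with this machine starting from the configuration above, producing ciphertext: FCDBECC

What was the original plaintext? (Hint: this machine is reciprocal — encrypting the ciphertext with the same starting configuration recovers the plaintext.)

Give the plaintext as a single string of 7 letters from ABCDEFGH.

Char 1 ('F'): step: R->4, L=7; F->plug->F->R->C->L->E->refl->A->L'->B->R'->G->plug->G
Char 2 ('C'): step: R->5, L=7; C->plug->D->R->D->L->C->refl->H->L'->A->R'->F->plug->F
Char 3 ('D'): step: R->6, L=7; D->plug->C->R->C->L->E->refl->A->L'->B->R'->F->plug->F
Char 4 ('B'): step: R->7, L=7; B->plug->A->R->F->L->B->refl->F->L'->G->R'->D->plug->C
Char 5 ('E'): step: R->0, L->0 (L advanced); E->plug->E->R->B->L->D->refl->G->L'->H->R'->D->plug->C
Char 6 ('C'): step: R->1, L=0; C->plug->D->R->A->L->H->refl->C->L'->D->R'->G->plug->G
Char 7 ('C'): step: R->2, L=0; C->plug->D->R->A->L->H->refl->C->L'->D->R'->A->plug->B

Answer: GFFCCGB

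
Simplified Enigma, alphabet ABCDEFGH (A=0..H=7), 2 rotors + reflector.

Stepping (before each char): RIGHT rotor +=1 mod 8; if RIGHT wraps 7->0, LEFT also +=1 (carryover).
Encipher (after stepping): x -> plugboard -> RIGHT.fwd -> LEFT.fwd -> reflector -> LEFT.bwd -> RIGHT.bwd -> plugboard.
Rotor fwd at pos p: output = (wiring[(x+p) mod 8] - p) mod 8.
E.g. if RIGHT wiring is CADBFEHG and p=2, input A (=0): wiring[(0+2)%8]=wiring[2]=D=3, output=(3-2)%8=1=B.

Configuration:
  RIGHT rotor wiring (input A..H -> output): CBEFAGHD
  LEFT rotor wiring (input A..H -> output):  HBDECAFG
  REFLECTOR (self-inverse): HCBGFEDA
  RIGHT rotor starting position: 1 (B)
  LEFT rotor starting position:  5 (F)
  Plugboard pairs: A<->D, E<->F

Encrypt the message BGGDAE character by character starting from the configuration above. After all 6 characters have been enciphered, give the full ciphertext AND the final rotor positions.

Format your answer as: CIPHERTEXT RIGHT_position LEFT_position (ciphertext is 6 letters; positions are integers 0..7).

Char 1 ('B'): step: R->2, L=5; B->plug->B->R->D->L->C->refl->B->L'->C->R'->A->plug->D
Char 2 ('G'): step: R->3, L=5; G->plug->G->R->G->L->H->refl->A->L'->B->R'->H->plug->H
Char 3 ('G'): step: R->4, L=5; G->plug->G->R->A->L->D->refl->G->L'->F->R'->F->plug->E
Char 4 ('D'): step: R->5, L=5; D->plug->A->R->B->L->A->refl->H->L'->G->R'->C->plug->C
Char 5 ('A'): step: R->6, L=5; A->plug->D->R->D->L->C->refl->B->L'->C->R'->G->plug->G
Char 6 ('E'): step: R->7, L=5; E->plug->F->R->B->L->A->refl->H->L'->G->R'->E->plug->F
Final: ciphertext=DHECGF, RIGHT=7, LEFT=5

Answer: DHECGF 7 5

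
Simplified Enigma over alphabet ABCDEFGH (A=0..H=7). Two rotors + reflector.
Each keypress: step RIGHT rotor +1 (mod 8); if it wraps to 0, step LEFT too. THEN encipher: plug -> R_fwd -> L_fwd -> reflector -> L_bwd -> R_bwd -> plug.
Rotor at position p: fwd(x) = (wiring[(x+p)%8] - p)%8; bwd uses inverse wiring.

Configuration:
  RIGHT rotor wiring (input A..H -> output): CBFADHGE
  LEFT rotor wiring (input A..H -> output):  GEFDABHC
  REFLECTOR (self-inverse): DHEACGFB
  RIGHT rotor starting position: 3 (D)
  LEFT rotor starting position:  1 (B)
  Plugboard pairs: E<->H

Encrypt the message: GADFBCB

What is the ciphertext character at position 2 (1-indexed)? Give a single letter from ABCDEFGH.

Char 1 ('G'): step: R->4, L=1; G->plug->G->R->B->L->E->refl->C->L'->C->R'->C->plug->C
Char 2 ('A'): step: R->5, L=1; A->plug->A->R->C->L->C->refl->E->L'->B->R'->B->plug->B

B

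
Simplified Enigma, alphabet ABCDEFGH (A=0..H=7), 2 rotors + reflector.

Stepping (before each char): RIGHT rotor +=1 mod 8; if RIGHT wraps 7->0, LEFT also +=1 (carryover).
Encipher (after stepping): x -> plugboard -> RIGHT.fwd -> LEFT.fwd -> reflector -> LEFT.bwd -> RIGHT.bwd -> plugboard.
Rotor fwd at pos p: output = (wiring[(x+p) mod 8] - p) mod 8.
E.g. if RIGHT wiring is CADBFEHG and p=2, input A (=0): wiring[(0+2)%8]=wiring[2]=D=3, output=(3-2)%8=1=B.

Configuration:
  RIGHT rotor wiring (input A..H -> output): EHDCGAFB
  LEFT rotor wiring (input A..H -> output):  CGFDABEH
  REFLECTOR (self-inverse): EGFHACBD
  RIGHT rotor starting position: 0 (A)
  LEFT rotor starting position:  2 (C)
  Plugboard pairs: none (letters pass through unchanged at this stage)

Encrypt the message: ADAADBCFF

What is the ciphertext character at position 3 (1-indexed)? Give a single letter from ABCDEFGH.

Char 1 ('A'): step: R->1, L=2; A->plug->A->R->G->L->A->refl->E->L'->H->R'->E->plug->E
Char 2 ('D'): step: R->2, L=2; D->plug->D->R->G->L->A->refl->E->L'->H->R'->F->plug->F
Char 3 ('A'): step: R->3, L=2; A->plug->A->R->H->L->E->refl->A->L'->G->R'->E->plug->E

E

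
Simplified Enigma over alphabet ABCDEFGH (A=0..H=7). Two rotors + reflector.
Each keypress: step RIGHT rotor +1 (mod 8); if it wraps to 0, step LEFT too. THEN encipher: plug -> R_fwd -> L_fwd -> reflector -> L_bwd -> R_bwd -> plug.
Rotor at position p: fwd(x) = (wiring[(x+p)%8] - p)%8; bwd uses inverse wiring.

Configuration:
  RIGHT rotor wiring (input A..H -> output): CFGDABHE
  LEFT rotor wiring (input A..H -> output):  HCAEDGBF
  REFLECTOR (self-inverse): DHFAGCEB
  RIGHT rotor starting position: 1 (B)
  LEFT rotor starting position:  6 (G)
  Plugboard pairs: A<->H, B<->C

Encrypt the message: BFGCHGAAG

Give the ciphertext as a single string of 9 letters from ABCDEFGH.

Char 1 ('B'): step: R->2, L=6; B->plug->C->R->G->L->F->refl->C->L'->E->R'->A->plug->H
Char 2 ('F'): step: R->3, L=6; F->plug->F->R->H->L->A->refl->D->L'->A->R'->A->plug->H
Char 3 ('G'): step: R->4, L=6; G->plug->G->R->C->L->B->refl->H->L'->B->R'->F->plug->F
Char 4 ('C'): step: R->5, L=6; C->plug->B->R->C->L->B->refl->H->L'->B->R'->F->plug->F
Char 5 ('H'): step: R->6, L=6; H->plug->A->R->B->L->H->refl->B->L'->C->R'->G->plug->G
Char 6 ('G'): step: R->7, L=6; G->plug->G->R->C->L->B->refl->H->L'->B->R'->F->plug->F
Char 7 ('A'): step: R->0, L->7 (L advanced); A->plug->H->R->E->L->F->refl->C->L'->H->R'->G->plug->G
Char 8 ('A'): step: R->1, L=7; A->plug->H->R->B->L->A->refl->D->L'->C->R'->C->plug->B
Char 9 ('G'): step: R->2, L=7; G->plug->G->R->A->L->G->refl->E->L'->F->R'->E->plug->E

Answer: HHFFGFGBE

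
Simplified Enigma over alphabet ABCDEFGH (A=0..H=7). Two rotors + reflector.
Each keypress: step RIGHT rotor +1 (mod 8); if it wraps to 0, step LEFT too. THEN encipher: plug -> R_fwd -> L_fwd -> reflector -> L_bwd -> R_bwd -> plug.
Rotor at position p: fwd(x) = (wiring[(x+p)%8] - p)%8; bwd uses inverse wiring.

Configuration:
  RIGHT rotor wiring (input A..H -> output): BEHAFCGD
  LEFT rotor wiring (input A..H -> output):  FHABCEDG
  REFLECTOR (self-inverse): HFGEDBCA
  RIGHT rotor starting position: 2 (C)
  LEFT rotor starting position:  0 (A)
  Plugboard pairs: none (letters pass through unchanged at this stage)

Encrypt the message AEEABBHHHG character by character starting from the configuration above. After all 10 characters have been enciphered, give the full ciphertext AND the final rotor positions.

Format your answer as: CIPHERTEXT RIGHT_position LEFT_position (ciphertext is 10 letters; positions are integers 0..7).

Answer: FBDCECFFCB 4 1

Derivation:
Char 1 ('A'): step: R->3, L=0; A->plug->A->R->F->L->E->refl->D->L'->G->R'->F->plug->F
Char 2 ('E'): step: R->4, L=0; E->plug->E->R->F->L->E->refl->D->L'->G->R'->B->plug->B
Char 3 ('E'): step: R->5, L=0; E->plug->E->R->H->L->G->refl->C->L'->E->R'->D->plug->D
Char 4 ('A'): step: R->6, L=0; A->plug->A->R->A->L->F->refl->B->L'->D->R'->C->plug->C
Char 5 ('B'): step: R->7, L=0; B->plug->B->R->C->L->A->refl->H->L'->B->R'->E->plug->E
Char 6 ('B'): step: R->0, L->1 (L advanced); B->plug->B->R->E->L->D->refl->E->L'->H->R'->C->plug->C
Char 7 ('H'): step: R->1, L=1; H->plug->H->R->A->L->G->refl->C->L'->F->R'->F->plug->F
Char 8 ('H'): step: R->2, L=1; H->plug->H->R->C->L->A->refl->H->L'->B->R'->F->plug->F
Char 9 ('H'): step: R->3, L=1; H->plug->H->R->E->L->D->refl->E->L'->H->R'->C->plug->C
Char 10 ('G'): step: R->4, L=1; G->plug->G->R->D->L->B->refl->F->L'->G->R'->B->plug->B
Final: ciphertext=FBDCECFFCB, RIGHT=4, LEFT=1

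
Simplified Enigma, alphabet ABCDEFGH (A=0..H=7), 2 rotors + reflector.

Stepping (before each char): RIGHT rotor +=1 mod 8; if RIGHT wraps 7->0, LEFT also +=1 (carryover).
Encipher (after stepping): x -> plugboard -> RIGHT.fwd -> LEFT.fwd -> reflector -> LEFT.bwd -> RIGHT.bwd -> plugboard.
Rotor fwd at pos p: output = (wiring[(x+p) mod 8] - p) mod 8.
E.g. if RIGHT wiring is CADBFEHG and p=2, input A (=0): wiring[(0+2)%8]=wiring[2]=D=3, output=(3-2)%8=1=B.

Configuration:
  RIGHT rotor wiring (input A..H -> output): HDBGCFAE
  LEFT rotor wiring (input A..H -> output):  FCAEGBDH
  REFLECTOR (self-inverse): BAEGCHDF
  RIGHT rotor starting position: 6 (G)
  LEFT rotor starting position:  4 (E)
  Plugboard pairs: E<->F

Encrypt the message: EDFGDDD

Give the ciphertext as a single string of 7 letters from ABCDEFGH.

Char 1 ('E'): step: R->7, L=4; E->plug->F->R->D->L->D->refl->G->L'->F->R'->A->plug->A
Char 2 ('D'): step: R->0, L->5 (L advanced); D->plug->D->R->G->L->H->refl->F->L'->E->R'->H->plug->H
Char 3 ('F'): step: R->1, L=5; F->plug->E->R->E->L->F->refl->H->L'->G->R'->H->plug->H
Char 4 ('G'): step: R->2, L=5; G->plug->G->R->F->L->D->refl->G->L'->B->R'->H->plug->H
Char 5 ('D'): step: R->3, L=5; D->plug->D->R->F->L->D->refl->G->L'->B->R'->E->plug->F
Char 6 ('D'): step: R->4, L=5; D->plug->D->R->A->L->E->refl->C->L'->C->R'->H->plug->H
Char 7 ('D'): step: R->5, L=5; D->plug->D->R->C->L->C->refl->E->L'->A->R'->A->plug->A

Answer: AHHHFHA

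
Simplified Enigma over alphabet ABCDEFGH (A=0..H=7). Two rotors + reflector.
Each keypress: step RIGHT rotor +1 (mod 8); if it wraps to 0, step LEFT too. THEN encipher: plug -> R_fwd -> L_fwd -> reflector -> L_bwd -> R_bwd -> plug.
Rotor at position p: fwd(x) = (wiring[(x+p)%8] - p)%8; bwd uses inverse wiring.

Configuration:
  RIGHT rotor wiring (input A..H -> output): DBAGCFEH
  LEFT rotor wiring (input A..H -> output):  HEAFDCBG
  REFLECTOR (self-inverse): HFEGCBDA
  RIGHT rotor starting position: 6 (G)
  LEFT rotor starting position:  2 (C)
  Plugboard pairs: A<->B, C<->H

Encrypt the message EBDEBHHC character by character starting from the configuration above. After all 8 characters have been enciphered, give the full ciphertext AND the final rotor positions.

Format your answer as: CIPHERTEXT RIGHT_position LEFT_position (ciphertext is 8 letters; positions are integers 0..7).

Char 1 ('E'): step: R->7, L=2; E->plug->E->R->H->L->C->refl->E->L'->F->R'->H->plug->C
Char 2 ('B'): step: R->0, L->3 (L advanced); B->plug->A->R->D->L->G->refl->D->L'->E->R'->G->plug->G
Char 3 ('D'): step: R->1, L=3; D->plug->D->R->B->L->A->refl->H->L'->C->R'->H->plug->C
Char 4 ('E'): step: R->2, L=3; E->plug->E->R->C->L->H->refl->A->L'->B->R'->G->plug->G
Char 5 ('B'): step: R->3, L=3; B->plug->A->R->D->L->G->refl->D->L'->E->R'->E->plug->E
Char 6 ('H'): step: R->4, L=3; H->plug->C->R->A->L->C->refl->E->L'->F->R'->F->plug->F
Char 7 ('H'): step: R->5, L=3; H->plug->C->R->C->L->H->refl->A->L'->B->R'->G->plug->G
Char 8 ('C'): step: R->6, L=3; C->plug->H->R->H->L->F->refl->B->L'->G->R'->A->plug->B
Final: ciphertext=CGCGEFGB, RIGHT=6, LEFT=3

Answer: CGCGEFGB 6 3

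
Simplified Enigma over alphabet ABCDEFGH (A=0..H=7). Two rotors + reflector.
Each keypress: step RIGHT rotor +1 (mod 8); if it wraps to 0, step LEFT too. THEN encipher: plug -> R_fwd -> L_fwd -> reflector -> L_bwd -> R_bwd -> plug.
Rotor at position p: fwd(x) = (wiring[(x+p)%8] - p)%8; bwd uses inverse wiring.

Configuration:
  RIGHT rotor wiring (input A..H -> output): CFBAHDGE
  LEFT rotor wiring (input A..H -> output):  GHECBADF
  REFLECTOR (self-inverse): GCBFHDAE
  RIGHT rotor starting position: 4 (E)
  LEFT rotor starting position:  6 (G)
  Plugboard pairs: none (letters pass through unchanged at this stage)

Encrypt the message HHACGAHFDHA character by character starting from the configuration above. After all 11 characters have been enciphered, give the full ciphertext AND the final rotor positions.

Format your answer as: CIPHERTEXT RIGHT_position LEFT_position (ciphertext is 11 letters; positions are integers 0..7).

Answer: FGEEADABABC 7 7

Derivation:
Char 1 ('H'): step: R->5, L=6; H->plug->H->R->C->L->A->refl->G->L'->E->R'->F->plug->F
Char 2 ('H'): step: R->6, L=6; H->plug->H->R->F->L->E->refl->H->L'->B->R'->G->plug->G
Char 3 ('A'): step: R->7, L=6; A->plug->A->R->F->L->E->refl->H->L'->B->R'->E->plug->E
Char 4 ('C'): step: R->0, L->7 (L advanced); C->plug->C->R->B->L->H->refl->E->L'->H->R'->E->plug->E
Char 5 ('G'): step: R->1, L=7; G->plug->G->R->D->L->F->refl->D->L'->E->R'->A->plug->A
Char 6 ('A'): step: R->2, L=7; A->plug->A->R->H->L->E->refl->H->L'->B->R'->D->plug->D
Char 7 ('H'): step: R->3, L=7; H->plug->H->R->G->L->B->refl->C->L'->F->R'->A->plug->A
Char 8 ('F'): step: R->4, L=7; F->plug->F->R->B->L->H->refl->E->L'->H->R'->B->plug->B
Char 9 ('D'): step: R->5, L=7; D->plug->D->R->F->L->C->refl->B->L'->G->R'->A->plug->A
Char 10 ('H'): step: R->6, L=7; H->plug->H->R->F->L->C->refl->B->L'->G->R'->B->plug->B
Char 11 ('A'): step: R->7, L=7; A->plug->A->R->F->L->C->refl->B->L'->G->R'->C->plug->C
Final: ciphertext=FGEEADABABC, RIGHT=7, LEFT=7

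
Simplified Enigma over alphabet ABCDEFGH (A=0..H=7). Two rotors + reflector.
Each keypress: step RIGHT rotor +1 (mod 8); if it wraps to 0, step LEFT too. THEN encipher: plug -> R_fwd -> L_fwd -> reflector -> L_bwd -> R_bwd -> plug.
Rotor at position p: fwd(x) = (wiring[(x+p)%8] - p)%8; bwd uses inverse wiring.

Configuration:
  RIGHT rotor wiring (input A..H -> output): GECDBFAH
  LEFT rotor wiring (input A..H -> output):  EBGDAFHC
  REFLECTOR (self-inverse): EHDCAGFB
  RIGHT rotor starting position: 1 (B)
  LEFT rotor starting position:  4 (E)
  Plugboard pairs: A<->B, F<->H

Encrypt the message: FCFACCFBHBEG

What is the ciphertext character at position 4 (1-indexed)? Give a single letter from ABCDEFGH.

Char 1 ('F'): step: R->2, L=4; F->plug->H->R->C->L->D->refl->C->L'->G->R'->E->plug->E
Char 2 ('C'): step: R->3, L=4; C->plug->C->R->C->L->D->refl->C->L'->G->R'->B->plug->A
Char 3 ('F'): step: R->4, L=4; F->plug->H->R->H->L->H->refl->B->L'->B->R'->B->plug->A
Char 4 ('A'): step: R->5, L=4; A->plug->B->R->D->L->G->refl->F->L'->F->R'->F->plug->H

H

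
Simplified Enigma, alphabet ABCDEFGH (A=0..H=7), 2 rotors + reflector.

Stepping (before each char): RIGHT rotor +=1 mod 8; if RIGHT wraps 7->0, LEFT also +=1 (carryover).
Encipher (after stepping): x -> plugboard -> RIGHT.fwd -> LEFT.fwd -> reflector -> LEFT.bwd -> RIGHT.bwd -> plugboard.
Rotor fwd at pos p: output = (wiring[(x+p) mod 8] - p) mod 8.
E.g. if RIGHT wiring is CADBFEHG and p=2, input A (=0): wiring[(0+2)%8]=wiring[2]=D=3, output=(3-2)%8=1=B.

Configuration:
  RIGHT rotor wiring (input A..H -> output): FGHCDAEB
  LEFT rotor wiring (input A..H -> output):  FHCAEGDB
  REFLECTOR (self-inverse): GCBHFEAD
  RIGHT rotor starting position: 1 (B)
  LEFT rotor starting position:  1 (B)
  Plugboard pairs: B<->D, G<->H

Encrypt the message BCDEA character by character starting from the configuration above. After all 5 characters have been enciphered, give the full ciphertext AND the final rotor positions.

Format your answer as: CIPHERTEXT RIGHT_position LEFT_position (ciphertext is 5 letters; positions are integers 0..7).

Char 1 ('B'): step: R->2, L=1; B->plug->D->R->G->L->A->refl->G->L'->A->R'->B->plug->D
Char 2 ('C'): step: R->3, L=1; C->plug->C->R->F->L->C->refl->B->L'->B->R'->D->plug->B
Char 3 ('D'): step: R->4, L=1; D->plug->B->R->E->L->F->refl->E->L'->H->R'->A->plug->A
Char 4 ('E'): step: R->5, L=1; E->plug->E->R->B->L->B->refl->C->L'->F->R'->G->plug->H
Char 5 ('A'): step: R->6, L=1; A->plug->A->R->G->L->A->refl->G->L'->A->R'->D->plug->B
Final: ciphertext=DBAHB, RIGHT=6, LEFT=1

Answer: DBAHB 6 1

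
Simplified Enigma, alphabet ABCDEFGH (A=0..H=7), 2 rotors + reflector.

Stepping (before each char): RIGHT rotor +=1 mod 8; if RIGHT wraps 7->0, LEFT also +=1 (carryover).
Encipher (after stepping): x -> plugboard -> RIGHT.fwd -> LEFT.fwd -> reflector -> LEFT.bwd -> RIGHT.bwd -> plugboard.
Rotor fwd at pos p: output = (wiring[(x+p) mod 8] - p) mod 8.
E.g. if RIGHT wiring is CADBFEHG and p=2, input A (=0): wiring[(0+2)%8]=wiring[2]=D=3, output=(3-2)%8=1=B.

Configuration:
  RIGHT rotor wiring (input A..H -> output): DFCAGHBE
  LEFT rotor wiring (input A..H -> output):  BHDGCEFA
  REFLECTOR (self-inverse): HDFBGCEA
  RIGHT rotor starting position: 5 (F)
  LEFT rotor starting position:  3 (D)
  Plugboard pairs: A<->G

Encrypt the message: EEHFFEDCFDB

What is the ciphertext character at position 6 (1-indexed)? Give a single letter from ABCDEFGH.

Char 1 ('E'): step: R->6, L=3; E->plug->E->R->E->L->F->refl->C->L'->D->R'->A->plug->G
Char 2 ('E'): step: R->7, L=3; E->plug->E->R->B->L->H->refl->A->L'->H->R'->F->plug->F
Char 3 ('H'): step: R->0, L->4 (L advanced); H->plug->H->R->E->L->F->refl->C->L'->H->R'->F->plug->F
Char 4 ('F'): step: R->1, L=4; F->plug->F->R->A->L->G->refl->E->L'->D->R'->G->plug->A
Char 5 ('F'): step: R->2, L=4; F->plug->F->R->C->L->B->refl->D->L'->F->R'->D->plug->D
Char 6 ('E'): step: R->3, L=4; E->plug->E->R->B->L->A->refl->H->L'->G->R'->D->plug->D

D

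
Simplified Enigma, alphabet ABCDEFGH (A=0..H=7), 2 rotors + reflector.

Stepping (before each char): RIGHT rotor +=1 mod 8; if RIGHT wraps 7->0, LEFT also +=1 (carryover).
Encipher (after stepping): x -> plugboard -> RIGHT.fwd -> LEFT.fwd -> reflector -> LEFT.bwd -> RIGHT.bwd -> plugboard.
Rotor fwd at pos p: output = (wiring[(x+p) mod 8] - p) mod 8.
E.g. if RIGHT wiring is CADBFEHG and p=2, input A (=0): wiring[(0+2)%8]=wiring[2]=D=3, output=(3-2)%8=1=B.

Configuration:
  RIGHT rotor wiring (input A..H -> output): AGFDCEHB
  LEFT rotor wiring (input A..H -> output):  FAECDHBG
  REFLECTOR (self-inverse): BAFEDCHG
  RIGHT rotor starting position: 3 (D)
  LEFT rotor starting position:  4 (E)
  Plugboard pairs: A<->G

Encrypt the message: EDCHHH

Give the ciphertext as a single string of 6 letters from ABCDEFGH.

Answer: GBBCFG

Derivation:
Char 1 ('E'): step: R->4, L=4; E->plug->E->R->E->L->B->refl->A->L'->G->R'->A->plug->G
Char 2 ('D'): step: R->5, L=4; D->plug->D->R->D->L->C->refl->F->L'->C->R'->B->plug->B
Char 3 ('C'): step: R->6, L=4; C->plug->C->R->C->L->F->refl->C->L'->D->R'->B->plug->B
Char 4 ('H'): step: R->7, L=4; H->plug->H->R->A->L->H->refl->G->L'->H->R'->C->plug->C
Char 5 ('H'): step: R->0, L->5 (L advanced); H->plug->H->R->B->L->E->refl->D->L'->E->R'->F->plug->F
Char 6 ('H'): step: R->1, L=5; H->plug->H->R->H->L->G->refl->H->L'->F->R'->A->plug->G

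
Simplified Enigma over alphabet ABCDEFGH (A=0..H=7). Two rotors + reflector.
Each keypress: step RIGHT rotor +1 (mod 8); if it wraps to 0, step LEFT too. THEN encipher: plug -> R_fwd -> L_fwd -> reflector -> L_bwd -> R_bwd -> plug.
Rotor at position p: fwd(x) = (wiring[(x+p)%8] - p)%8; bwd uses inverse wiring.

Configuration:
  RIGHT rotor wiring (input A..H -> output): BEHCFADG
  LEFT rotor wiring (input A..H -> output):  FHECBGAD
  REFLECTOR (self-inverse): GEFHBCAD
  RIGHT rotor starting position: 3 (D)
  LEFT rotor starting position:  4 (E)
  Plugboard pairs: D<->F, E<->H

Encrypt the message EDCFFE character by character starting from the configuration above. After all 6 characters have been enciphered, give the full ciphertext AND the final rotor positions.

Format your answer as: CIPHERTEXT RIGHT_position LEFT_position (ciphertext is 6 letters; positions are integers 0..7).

Char 1 ('E'): step: R->4, L=4; E->plug->H->R->G->L->A->refl->G->L'->H->R'->C->plug->C
Char 2 ('D'): step: R->5, L=4; D->plug->F->R->C->L->E->refl->B->L'->E->R'->D->plug->F
Char 3 ('C'): step: R->6, L=4; C->plug->C->R->D->L->H->refl->D->L'->F->R'->A->plug->A
Char 4 ('F'): step: R->7, L=4; F->plug->D->R->A->L->F->refl->C->L'->B->R'->G->plug->G
Char 5 ('F'): step: R->0, L->5 (L advanced); F->plug->D->R->C->L->G->refl->A->L'->D->R'->G->plug->G
Char 6 ('E'): step: R->1, L=5; E->plug->H->R->A->L->B->refl->E->L'->H->R'->E->plug->H
Final: ciphertext=CFAGGH, RIGHT=1, LEFT=5

Answer: CFAGGH 1 5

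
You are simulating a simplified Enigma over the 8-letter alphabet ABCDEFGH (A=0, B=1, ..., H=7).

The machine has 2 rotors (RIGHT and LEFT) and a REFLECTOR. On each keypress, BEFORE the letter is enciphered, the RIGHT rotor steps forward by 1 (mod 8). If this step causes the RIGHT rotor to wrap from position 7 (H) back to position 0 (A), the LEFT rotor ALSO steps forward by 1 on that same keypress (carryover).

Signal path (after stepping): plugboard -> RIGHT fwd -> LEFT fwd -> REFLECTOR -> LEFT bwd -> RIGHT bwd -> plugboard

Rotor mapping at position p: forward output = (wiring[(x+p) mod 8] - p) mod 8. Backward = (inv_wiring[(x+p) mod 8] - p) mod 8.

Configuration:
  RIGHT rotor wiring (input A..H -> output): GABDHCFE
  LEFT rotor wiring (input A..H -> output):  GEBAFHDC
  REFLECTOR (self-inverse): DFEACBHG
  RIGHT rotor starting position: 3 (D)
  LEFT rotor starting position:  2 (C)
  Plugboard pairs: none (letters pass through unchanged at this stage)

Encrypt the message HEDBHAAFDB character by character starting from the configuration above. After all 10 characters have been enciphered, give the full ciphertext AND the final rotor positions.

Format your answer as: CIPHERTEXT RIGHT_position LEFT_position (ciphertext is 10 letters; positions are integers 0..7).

Answer: BFFHEFGGBG 5 3

Derivation:
Char 1 ('H'): step: R->4, L=2; H->plug->H->R->H->L->C->refl->E->L'->G->R'->B->plug->B
Char 2 ('E'): step: R->5, L=2; E->plug->E->R->D->L->F->refl->B->L'->E->R'->F->plug->F
Char 3 ('D'): step: R->6, L=2; D->plug->D->R->C->L->D->refl->A->L'->F->R'->F->plug->F
Char 4 ('B'): step: R->7, L=2; B->plug->B->R->H->L->C->refl->E->L'->G->R'->H->plug->H
Char 5 ('H'): step: R->0, L->3 (L advanced); H->plug->H->R->E->L->H->refl->G->L'->H->R'->E->plug->E
Char 6 ('A'): step: R->1, L=3; A->plug->A->R->H->L->G->refl->H->L'->E->R'->F->plug->F
Char 7 ('A'): step: R->2, L=3; A->plug->A->R->H->L->G->refl->H->L'->E->R'->G->plug->G
Char 8 ('F'): step: R->3, L=3; F->plug->F->R->D->L->A->refl->D->L'->F->R'->G->plug->G
Char 9 ('D'): step: R->4, L=3; D->plug->D->R->A->L->F->refl->B->L'->G->R'->B->plug->B
Char 10 ('B'): step: R->5, L=3; B->plug->B->R->A->L->F->refl->B->L'->G->R'->G->plug->G
Final: ciphertext=BFFHEFGGBG, RIGHT=5, LEFT=3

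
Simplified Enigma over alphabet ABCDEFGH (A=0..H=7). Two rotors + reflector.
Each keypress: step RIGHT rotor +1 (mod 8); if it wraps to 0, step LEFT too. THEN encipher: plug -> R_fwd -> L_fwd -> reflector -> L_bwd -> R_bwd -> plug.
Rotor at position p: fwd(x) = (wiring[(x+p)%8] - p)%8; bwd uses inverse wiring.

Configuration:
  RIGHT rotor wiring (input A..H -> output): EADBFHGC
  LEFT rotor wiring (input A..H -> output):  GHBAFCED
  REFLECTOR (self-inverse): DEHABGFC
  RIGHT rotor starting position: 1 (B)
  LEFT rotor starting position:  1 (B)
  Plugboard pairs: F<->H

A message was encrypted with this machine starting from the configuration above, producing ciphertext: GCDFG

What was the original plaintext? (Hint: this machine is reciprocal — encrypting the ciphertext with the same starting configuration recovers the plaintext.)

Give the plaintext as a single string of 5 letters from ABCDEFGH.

Char 1 ('G'): step: R->2, L=1; G->plug->G->R->C->L->H->refl->C->L'->G->R'->H->plug->F
Char 2 ('C'): step: R->3, L=1; C->plug->C->R->E->L->B->refl->E->L'->D->R'->D->plug->D
Char 3 ('D'): step: R->4, L=1; D->plug->D->R->G->L->C->refl->H->L'->C->R'->C->plug->C
Char 4 ('F'): step: R->5, L=1; F->plug->H->R->A->L->G->refl->F->L'->H->R'->D->plug->D
Char 5 ('G'): step: R->6, L=1; G->plug->G->R->H->L->F->refl->G->L'->A->R'->A->plug->A

Answer: FDCDA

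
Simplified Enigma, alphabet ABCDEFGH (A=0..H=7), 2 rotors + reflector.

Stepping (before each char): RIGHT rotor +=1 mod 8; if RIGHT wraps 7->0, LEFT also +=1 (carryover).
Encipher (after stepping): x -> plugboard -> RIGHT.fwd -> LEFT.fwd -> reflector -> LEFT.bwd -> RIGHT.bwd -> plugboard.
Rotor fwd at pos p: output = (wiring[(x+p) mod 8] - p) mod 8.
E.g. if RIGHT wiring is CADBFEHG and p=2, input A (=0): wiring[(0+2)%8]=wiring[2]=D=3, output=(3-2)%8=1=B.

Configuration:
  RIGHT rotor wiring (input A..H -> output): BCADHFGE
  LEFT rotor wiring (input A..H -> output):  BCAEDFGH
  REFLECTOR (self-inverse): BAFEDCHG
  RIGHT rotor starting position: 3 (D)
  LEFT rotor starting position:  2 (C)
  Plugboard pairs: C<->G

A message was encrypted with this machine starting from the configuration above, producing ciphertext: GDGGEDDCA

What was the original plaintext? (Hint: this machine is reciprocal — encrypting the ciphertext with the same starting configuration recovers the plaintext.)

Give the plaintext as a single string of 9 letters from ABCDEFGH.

Char 1 ('G'): step: R->4, L=2; G->plug->C->R->C->L->B->refl->A->L'->H->R'->H->plug->H
Char 2 ('D'): step: R->5, L=2; D->plug->D->R->E->L->E->refl->D->L'->D->R'->F->plug->F
Char 3 ('G'): step: R->6, L=2; G->plug->C->R->D->L->D->refl->E->L'->E->R'->D->plug->D
Char 4 ('G'): step: R->7, L=2; G->plug->C->R->D->L->D->refl->E->L'->E->R'->E->plug->E
Char 5 ('E'): step: R->0, L->3 (L advanced); E->plug->E->R->H->L->F->refl->C->L'->C->R'->B->plug->B
Char 6 ('D'): step: R->1, L=3; D->plug->D->R->G->L->H->refl->G->L'->F->R'->F->plug->F
Char 7 ('D'): step: R->2, L=3; D->plug->D->R->D->L->D->refl->E->L'->E->R'->E->plug->E
Char 8 ('C'): step: R->3, L=3; C->plug->G->R->H->L->F->refl->C->L'->C->R'->C->plug->G
Char 9 ('A'): step: R->4, L=3; A->plug->A->R->D->L->D->refl->E->L'->E->R'->G->plug->C

Answer: HFDEBFEGC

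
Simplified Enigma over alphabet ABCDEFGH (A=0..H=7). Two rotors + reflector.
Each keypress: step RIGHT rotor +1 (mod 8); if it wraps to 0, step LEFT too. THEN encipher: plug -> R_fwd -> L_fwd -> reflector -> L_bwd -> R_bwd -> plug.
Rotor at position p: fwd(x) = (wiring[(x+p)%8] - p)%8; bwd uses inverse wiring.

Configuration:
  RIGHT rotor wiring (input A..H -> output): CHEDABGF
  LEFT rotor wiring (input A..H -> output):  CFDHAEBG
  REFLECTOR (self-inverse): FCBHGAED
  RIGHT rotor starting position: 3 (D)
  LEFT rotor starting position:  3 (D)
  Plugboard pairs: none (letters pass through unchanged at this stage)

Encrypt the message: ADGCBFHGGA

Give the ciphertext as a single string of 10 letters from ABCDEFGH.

Char 1 ('A'): step: R->4, L=3; A->plug->A->R->E->L->D->refl->H->L'->F->R'->B->plug->B
Char 2 ('D'): step: R->5, L=3; D->plug->D->R->F->L->H->refl->D->L'->E->R'->A->plug->A
Char 3 ('G'): step: R->6, L=3; G->plug->G->R->C->L->B->refl->C->L'->G->R'->E->plug->E
Char 4 ('C'): step: R->7, L=3; C->plug->C->R->A->L->E->refl->G->L'->D->R'->B->plug->B
Char 5 ('B'): step: R->0, L->4 (L advanced); B->plug->B->R->H->L->D->refl->H->L'->G->R'->G->plug->G
Char 6 ('F'): step: R->1, L=4; F->plug->F->R->F->L->B->refl->C->L'->D->R'->B->plug->B
Char 7 ('H'): step: R->2, L=4; H->plug->H->R->F->L->B->refl->C->L'->D->R'->F->plug->F
Char 8 ('G'): step: R->3, L=4; G->plug->G->R->E->L->G->refl->E->L'->A->R'->A->plug->A
Char 9 ('G'): step: R->4, L=4; G->plug->G->R->A->L->E->refl->G->L'->E->R'->A->plug->A
Char 10 ('A'): step: R->5, L=4; A->plug->A->R->E->L->G->refl->E->L'->A->R'->C->plug->C

Answer: BAEBGBFAAC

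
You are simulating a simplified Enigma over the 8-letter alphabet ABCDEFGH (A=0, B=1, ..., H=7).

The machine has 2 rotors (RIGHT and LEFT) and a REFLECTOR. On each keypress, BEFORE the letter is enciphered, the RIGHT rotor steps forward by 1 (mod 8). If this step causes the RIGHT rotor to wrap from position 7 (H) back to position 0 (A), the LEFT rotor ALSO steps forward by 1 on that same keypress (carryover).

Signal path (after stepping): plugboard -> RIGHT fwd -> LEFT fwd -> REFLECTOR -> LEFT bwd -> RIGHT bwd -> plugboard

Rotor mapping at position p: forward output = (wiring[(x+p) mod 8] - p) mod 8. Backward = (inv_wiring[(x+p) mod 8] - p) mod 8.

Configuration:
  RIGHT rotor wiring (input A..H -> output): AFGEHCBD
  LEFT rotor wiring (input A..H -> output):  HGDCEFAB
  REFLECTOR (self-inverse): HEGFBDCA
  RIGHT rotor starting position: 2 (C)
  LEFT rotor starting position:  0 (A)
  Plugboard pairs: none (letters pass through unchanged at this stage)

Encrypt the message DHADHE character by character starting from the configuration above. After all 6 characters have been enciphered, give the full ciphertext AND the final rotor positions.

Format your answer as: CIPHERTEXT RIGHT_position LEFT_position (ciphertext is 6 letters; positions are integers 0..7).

Char 1 ('D'): step: R->3, L=0; D->plug->D->R->G->L->A->refl->H->L'->A->R'->E->plug->E
Char 2 ('H'): step: R->4, L=0; H->plug->H->R->A->L->H->refl->A->L'->G->R'->B->plug->B
Char 3 ('A'): step: R->5, L=0; A->plug->A->R->F->L->F->refl->D->L'->C->R'->H->plug->H
Char 4 ('D'): step: R->6, L=0; D->plug->D->R->H->L->B->refl->E->L'->E->R'->H->plug->H
Char 5 ('H'): step: R->7, L=0; H->plug->H->R->C->L->D->refl->F->L'->F->R'->E->plug->E
Char 6 ('E'): step: R->0, L->1 (L advanced); E->plug->E->R->H->L->G->refl->C->L'->B->R'->G->plug->G
Final: ciphertext=EBHHEG, RIGHT=0, LEFT=1

Answer: EBHHEG 0 1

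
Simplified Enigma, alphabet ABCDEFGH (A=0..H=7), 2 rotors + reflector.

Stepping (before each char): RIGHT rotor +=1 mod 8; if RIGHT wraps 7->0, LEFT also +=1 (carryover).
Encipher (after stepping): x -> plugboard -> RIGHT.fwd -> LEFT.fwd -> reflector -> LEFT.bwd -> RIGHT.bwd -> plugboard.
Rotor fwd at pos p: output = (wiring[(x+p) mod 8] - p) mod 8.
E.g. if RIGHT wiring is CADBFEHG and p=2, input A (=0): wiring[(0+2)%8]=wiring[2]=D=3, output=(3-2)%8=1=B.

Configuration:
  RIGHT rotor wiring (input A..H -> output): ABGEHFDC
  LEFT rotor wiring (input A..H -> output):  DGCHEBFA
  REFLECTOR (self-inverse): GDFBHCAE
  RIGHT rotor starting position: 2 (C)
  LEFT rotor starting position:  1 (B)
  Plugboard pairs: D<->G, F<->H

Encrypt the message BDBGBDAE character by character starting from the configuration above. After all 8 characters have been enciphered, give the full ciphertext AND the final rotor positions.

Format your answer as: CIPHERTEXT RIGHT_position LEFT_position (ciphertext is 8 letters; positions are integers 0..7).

Answer: CECDAEBB 2 2

Derivation:
Char 1 ('B'): step: R->3, L=1; B->plug->B->R->E->L->A->refl->G->L'->C->R'->C->plug->C
Char 2 ('D'): step: R->4, L=1; D->plug->G->R->C->L->G->refl->A->L'->E->R'->E->plug->E
Char 3 ('B'): step: R->5, L=1; B->plug->B->R->G->L->H->refl->E->L'->F->R'->C->plug->C
Char 4 ('G'): step: R->6, L=1; G->plug->D->R->D->L->D->refl->B->L'->B->R'->G->plug->D
Char 5 ('B'): step: R->7, L=1; B->plug->B->R->B->L->B->refl->D->L'->D->R'->A->plug->A
Char 6 ('D'): step: R->0, L->2 (L advanced); D->plug->G->R->D->L->H->refl->E->L'->H->R'->E->plug->E
Char 7 ('A'): step: R->1, L=2; A->plug->A->R->A->L->A->refl->G->L'->F->R'->B->plug->B
Char 8 ('E'): step: R->2, L=2; E->plug->E->R->B->L->F->refl->C->L'->C->R'->B->plug->B
Final: ciphertext=CECDAEBB, RIGHT=2, LEFT=2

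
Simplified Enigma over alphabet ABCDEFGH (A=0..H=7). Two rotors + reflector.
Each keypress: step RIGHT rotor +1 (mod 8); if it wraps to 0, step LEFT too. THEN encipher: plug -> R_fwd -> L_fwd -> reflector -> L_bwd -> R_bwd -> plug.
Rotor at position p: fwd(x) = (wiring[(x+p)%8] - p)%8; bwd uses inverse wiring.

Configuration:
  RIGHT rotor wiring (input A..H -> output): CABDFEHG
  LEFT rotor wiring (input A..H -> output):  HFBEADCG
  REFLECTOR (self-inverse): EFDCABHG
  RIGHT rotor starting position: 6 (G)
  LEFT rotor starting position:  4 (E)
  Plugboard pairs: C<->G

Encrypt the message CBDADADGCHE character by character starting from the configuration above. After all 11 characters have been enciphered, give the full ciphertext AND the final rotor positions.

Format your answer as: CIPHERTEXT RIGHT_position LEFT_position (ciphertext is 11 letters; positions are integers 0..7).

Answer: FHCGCDFFEFC 1 6

Derivation:
Char 1 ('C'): step: R->7, L=4; C->plug->G->R->F->L->B->refl->F->L'->G->R'->F->plug->F
Char 2 ('B'): step: R->0, L->5 (L advanced); B->plug->B->R->A->L->G->refl->H->L'->G->R'->H->plug->H
Char 3 ('D'): step: R->1, L=5; D->plug->D->R->E->L->A->refl->E->L'->F->R'->G->plug->C
Char 4 ('A'): step: R->2, L=5; A->plug->A->R->H->L->D->refl->C->L'->D->R'->C->plug->G
Char 5 ('D'): step: R->3, L=5; D->plug->D->R->E->L->A->refl->E->L'->F->R'->G->plug->C
Char 6 ('A'): step: R->4, L=5; A->plug->A->R->B->L->F->refl->B->L'->C->R'->D->plug->D
Char 7 ('D'): step: R->5, L=5; D->plug->D->R->F->L->E->refl->A->L'->E->R'->F->plug->F
Char 8 ('G'): step: R->6, L=5; G->plug->C->R->E->L->A->refl->E->L'->F->R'->F->plug->F
Char 9 ('C'): step: R->7, L=5; C->plug->G->R->F->L->E->refl->A->L'->E->R'->E->plug->E
Char 10 ('H'): step: R->0, L->6 (L advanced); H->plug->H->R->G->L->C->refl->D->L'->E->R'->F->plug->F
Char 11 ('E'): step: R->1, L=6; E->plug->E->R->D->L->H->refl->G->L'->F->R'->G->plug->C
Final: ciphertext=FHCGCDFFEFC, RIGHT=1, LEFT=6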